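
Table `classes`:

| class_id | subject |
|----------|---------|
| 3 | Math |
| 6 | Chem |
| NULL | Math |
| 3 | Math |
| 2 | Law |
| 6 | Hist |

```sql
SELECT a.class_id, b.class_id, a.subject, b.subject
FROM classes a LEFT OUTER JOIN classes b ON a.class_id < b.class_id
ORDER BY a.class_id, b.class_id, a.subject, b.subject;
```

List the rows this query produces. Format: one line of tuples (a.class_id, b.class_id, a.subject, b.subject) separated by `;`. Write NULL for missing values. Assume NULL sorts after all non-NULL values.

(2, 3, Law, Math); (2, 3, Law, Math); (2, 6, Law, Chem); (2, 6, Law, Hist); (3, 6, Math, Chem); (3, 6, Math, Chem); (3, 6, Math, Hist); (3, 6, Math, Hist); (6, NULL, Chem, NULL); (6, NULL, Hist, NULL); (NULL, NULL, Math, NULL)

LEFT JOIN keeps every row from `classes a`; unmatched rows get NULL for `classes b`'s columns.
Matching on a.class_id < b.class_id. A NULL in a compared column never satisfies the condition.
Matched pairs: 8; unmatched a rows kept: 3.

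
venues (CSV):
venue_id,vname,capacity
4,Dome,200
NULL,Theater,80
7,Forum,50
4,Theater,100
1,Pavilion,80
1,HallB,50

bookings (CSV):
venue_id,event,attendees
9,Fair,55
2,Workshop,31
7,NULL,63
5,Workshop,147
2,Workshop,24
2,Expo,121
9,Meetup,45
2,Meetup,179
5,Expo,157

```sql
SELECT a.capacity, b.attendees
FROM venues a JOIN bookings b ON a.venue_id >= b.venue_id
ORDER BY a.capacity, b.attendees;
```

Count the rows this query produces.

15

INNER JOIN keeps only pairs where the ON condition holds.
Matching on a.venue_id >= b.venue_id. A NULL in a compared column never satisfies the condition.
- venue_id=4: 4 matching b row(s), so 4 row(s) emitted.
- venue_id=NULL: no matching b row, dropped.
- venue_id=7: 7 matching b row(s), so 7 row(s) emitted.
- venue_id=4: 4 matching b row(s), so 4 row(s) emitted.
- venue_id=1: no matching b row, dropped.
- venue_id=1: no matching b row, dropped.
Total: 15 rows.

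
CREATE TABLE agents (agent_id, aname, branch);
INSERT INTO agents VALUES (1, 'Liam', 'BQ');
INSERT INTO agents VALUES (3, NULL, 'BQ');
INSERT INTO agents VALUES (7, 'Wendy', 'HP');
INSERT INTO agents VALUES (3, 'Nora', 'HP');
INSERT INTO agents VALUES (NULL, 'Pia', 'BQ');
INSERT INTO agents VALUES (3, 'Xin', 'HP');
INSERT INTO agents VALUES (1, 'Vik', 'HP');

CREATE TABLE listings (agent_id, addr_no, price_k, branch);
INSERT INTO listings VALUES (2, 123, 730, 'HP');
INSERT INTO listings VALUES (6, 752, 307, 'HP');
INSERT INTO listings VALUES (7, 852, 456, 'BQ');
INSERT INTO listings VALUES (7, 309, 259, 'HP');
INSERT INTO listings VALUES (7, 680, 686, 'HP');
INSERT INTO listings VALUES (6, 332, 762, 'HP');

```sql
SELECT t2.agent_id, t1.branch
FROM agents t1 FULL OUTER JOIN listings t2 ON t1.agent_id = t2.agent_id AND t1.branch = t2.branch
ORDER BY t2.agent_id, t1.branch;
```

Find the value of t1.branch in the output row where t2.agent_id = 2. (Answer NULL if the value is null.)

FULL OUTER JOIN keeps every row from both sides; unmatched rows get NULL for the other side's columns.
Matching on t1.agent_id = t2.agent_id AND t1.branch = t2.branch. A NULL in a compared column never satisfies the condition.
- agent_id=1, branch=BQ: no t2 row matches, row kept with t2 columns NULL.
- agent_id=3, branch=BQ: no t2 row matches, row kept with t2 columns NULL.
- agent_id=7, branch=HP: 2 matching t2 row(s), so 2 row(s) emitted.
- agent_id=3, branch=HP: no t2 row matches, row kept with t2 columns NULL.
- agent_id=NULL, branch=BQ: no t2 row matches, row kept with t2 columns NULL.
- agent_id=3, branch=HP: no t2 row matches, row kept with t2 columns NULL.
- agent_id=1, branch=HP: no t2 row matches, row kept with t2 columns NULL.
- 4 t2 row(s) had no t1 match → kept, t1 columns NULL.

NULL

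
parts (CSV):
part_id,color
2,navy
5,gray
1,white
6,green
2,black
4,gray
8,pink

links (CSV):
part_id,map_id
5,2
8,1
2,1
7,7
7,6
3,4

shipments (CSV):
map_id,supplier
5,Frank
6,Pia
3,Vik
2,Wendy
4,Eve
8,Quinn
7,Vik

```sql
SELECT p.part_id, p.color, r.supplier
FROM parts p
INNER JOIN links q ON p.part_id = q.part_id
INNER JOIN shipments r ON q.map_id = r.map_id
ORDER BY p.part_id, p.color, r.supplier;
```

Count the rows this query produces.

1

Joins associate left-to-right: parts INNER JOIN links on part_id gives 4 intermediate row(s).
Then INNER JOIN `shipments r` on map_id: keep only rows whose q.map_id appears in r.
Result: 1 row(s).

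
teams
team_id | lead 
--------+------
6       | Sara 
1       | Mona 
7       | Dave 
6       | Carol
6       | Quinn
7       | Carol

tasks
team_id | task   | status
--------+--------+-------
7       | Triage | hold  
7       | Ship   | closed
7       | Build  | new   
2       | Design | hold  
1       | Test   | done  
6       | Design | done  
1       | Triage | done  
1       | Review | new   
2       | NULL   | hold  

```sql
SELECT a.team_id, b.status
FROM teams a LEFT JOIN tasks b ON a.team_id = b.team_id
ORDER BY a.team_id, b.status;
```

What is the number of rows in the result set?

12

LEFT JOIN keeps every row from `teams`; unmatched rows get NULL for `tasks`'s columns.
Matching on a.team_id = b.team_id.
Matched pairs: 12; unmatched a rows kept: 0.
Total: 12 rows.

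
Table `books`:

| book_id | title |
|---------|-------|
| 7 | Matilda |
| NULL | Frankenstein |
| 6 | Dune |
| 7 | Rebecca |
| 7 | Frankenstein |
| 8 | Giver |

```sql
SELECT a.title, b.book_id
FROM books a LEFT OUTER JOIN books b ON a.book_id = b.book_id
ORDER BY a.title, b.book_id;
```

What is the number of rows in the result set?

LEFT JOIN keeps every row from `books a`; unmatched rows get NULL for `books b`'s columns.
Matching on a.book_id = b.book_id. A NULL in a compared column never satisfies the condition.
Matched pairs: 11; unmatched a rows kept: 1.
Total: 11 matched + 1 padded = 12 rows.

12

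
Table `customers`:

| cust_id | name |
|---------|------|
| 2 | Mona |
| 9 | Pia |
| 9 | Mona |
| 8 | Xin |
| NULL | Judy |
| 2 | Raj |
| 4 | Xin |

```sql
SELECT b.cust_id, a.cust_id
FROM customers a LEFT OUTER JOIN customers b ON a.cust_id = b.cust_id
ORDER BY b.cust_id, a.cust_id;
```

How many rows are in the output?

LEFT JOIN keeps every row from `customers a`; unmatched rows get NULL for `customers b`'s columns.
Matching on a.cust_id = b.cust_id. A NULL in a compared column never satisfies the condition.
- cust_id=2: 2 matching b row(s), so 2 row(s) emitted.
- cust_id=9: 2 matching b row(s), so 2 row(s) emitted.
- cust_id=9: 2 matching b row(s), so 2 row(s) emitted.
- cust_id=8: 1 matching b row(s), so 1 row(s) emitted.
- cust_id=NULL: no b row matches, row kept with b columns NULL.
- cust_id=2: 2 matching b row(s), so 2 row(s) emitted.
- cust_id=4: 1 matching b row(s), so 1 row(s) emitted.
Total: 10 matched + 1 padded = 11 rows.

11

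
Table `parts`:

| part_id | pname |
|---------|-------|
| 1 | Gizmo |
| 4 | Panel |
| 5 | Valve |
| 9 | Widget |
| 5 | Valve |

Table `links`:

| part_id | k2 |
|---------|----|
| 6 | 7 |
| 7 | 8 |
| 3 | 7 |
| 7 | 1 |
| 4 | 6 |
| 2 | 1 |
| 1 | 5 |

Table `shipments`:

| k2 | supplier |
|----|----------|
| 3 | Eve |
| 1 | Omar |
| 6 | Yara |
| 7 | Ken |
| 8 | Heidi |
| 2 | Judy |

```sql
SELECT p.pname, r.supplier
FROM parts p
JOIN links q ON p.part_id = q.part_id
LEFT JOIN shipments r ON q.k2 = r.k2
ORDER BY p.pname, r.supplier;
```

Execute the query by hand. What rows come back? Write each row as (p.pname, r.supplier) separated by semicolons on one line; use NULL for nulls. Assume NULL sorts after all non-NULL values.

Evaluate left to right. First `parts p INNER JOIN links q` on part_id: 2 row(s).
Then LEFT JOIN `shipments r` on k2: each of those 2 rows is kept; rows whose q.k2 has no match in r get NULL for r's columns.

(Gizmo, NULL); (Panel, Yara)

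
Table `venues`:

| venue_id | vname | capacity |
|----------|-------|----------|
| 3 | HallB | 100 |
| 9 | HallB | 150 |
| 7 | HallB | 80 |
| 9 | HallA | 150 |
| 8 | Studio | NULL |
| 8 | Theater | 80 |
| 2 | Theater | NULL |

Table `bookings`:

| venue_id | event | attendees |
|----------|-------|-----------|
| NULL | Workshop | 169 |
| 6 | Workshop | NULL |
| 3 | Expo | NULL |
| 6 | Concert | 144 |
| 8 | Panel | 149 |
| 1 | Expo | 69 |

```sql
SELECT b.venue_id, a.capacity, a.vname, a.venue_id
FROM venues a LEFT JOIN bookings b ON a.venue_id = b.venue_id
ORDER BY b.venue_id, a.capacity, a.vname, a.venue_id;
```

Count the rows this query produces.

7

LEFT JOIN keeps every row from `venues`; unmatched rows get NULL for `bookings`'s columns.
Matching on a.venue_id = b.venue_id. A NULL in a compared column never satisfies the condition.
- venue_id=3: 1 matching b row(s), so 1 row(s) emitted.
- venue_id=9: no b row matches, row kept with b columns NULL.
- venue_id=7: no b row matches, row kept with b columns NULL.
- venue_id=9: no b row matches, row kept with b columns NULL.
- venue_id=8: 1 matching b row(s), so 1 row(s) emitted.
- venue_id=8: 1 matching b row(s), so 1 row(s) emitted.
- venue_id=2: no b row matches, row kept with b columns NULL.
Total: 3 matched + 4 padded = 7 rows.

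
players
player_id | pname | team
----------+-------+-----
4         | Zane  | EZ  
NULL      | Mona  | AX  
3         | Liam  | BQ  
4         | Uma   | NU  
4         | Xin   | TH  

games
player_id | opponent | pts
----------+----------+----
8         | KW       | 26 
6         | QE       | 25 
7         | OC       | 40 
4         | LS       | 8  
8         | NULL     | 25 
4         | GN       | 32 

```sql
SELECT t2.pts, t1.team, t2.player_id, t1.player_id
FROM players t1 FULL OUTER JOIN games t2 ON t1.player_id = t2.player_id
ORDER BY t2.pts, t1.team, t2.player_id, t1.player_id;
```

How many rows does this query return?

12

FULL OUTER JOIN keeps every row from both sides; unmatched rows get NULL for the other side's columns.
Matching on t1.player_id = t2.player_id. A NULL in a compared column never satisfies the condition.
Matched pairs: 6; unmatched t1 rows kept: 2; unmatched t2 rows kept: 4.
Total: 6 matched + 6 padded = 12 rows.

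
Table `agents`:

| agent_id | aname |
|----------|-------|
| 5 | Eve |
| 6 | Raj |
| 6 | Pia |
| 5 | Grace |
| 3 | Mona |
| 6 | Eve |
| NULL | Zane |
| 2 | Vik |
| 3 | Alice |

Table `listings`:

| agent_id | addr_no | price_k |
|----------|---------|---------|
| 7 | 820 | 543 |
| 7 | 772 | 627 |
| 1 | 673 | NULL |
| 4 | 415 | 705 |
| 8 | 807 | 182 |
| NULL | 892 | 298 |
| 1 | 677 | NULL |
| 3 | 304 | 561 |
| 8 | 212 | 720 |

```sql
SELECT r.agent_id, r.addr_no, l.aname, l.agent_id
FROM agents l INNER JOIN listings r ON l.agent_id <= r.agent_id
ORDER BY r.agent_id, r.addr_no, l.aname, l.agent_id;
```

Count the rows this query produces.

38

INNER JOIN keeps only pairs where the ON condition holds.
Matching on l.agent_id <= r.agent_id. A NULL in a compared column never satisfies the condition.
- l (agent_id=5) pairs with 4 row(s) of r.
- l (agent_id=6) pairs with 4 row(s) of r.
- l (agent_id=6) pairs with 4 row(s) of r.
- l (agent_id=5) pairs with 4 row(s) of r.
- l (agent_id=3) pairs with 6 row(s) of r.
- l (agent_id=6) pairs with 4 row(s) of r.
- l (agent_id=NULL) has no partner → excluded.
- l (agent_id=2) pairs with 6 row(s) of r.
- l (agent_id=3) pairs with 6 row(s) of r.
Total: 38 rows.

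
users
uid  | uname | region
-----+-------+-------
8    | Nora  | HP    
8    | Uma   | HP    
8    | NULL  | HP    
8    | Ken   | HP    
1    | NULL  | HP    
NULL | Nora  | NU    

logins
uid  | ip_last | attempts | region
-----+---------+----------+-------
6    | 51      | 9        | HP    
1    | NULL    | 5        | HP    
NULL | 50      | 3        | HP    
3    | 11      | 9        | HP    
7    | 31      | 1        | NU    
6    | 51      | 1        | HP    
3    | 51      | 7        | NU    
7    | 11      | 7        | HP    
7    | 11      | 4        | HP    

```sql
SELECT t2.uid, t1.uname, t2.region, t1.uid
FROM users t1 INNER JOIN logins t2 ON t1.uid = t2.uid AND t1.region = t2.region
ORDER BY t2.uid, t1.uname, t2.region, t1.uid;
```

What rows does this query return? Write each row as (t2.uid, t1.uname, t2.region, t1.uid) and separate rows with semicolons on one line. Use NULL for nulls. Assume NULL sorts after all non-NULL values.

(1, NULL, HP, 1)

INNER JOIN keeps only pairs where the ON condition holds.
Matching on t1.uid = t2.uid AND t1.region = t2.region. A NULL in a compared column never satisfies the condition.
- uid=8, region=HP: no matching t2 row, dropped.
- uid=8, region=HP: no matching t2 row, dropped.
- uid=8, region=HP: no matching t2 row, dropped.
- uid=8, region=HP: no matching t2 row, dropped.
- uid=1, region=HP: 1 matching t2 row(s), so 1 row(s) emitted.
- uid=NULL, region=NU: no matching t2 row, dropped.
After projecting and ordering:
t2.uid | t1.uname | t2.region | t1.uid
1 | NULL | HP | 1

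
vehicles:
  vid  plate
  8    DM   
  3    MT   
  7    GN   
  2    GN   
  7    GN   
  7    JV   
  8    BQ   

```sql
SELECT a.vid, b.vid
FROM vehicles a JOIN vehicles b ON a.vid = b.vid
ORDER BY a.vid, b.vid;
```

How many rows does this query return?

15

INNER JOIN keeps only pairs where the ON condition holds.
Matching on a.vid = b.vid.
- a (vid=8) pairs with 2 row(s) of b.
- a (vid=3) pairs with 1 row(s) of b.
- a (vid=7) pairs with 3 row(s) of b.
- a (vid=2) pairs with 1 row(s) of b.
- a (vid=7) pairs with 3 row(s) of b.
- a (vid=7) pairs with 3 row(s) of b.
- a (vid=8) pairs with 2 row(s) of b.
Total: 15 rows.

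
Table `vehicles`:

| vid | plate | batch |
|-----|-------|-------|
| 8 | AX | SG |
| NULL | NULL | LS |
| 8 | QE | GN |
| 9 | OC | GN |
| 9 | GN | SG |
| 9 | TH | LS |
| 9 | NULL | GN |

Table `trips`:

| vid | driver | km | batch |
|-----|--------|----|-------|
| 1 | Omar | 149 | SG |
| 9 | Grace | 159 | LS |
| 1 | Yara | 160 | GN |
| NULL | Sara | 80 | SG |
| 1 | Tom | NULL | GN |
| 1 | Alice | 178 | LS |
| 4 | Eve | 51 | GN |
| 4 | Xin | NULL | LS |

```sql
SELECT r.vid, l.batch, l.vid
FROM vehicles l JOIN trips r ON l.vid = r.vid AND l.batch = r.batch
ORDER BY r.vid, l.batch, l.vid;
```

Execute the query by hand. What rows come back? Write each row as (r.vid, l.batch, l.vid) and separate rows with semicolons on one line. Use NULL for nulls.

INNER JOIN keeps only pairs where the ON condition holds.
Matching on l.vid = r.vid AND l.batch = r.batch. A NULL in a compared column never satisfies the condition.
- l[0] vid=8, batch=SG → no match; dropped.
- l[1] vid=NULL, batch=LS → no match; dropped.
- l[2] vid=8, batch=GN → no match; dropped.
- l[3] vid=9, batch=GN → no match; dropped.
- l[4] vid=9, batch=SG → no match; dropped.
- l[5] vid=9, batch=LS → 1 match(es) in r → 1 row(s).
- l[6] vid=9, batch=GN → no match; dropped.
After projecting and ordering:
r.vid | l.batch | l.vid
9 | LS | 9

(9, LS, 9)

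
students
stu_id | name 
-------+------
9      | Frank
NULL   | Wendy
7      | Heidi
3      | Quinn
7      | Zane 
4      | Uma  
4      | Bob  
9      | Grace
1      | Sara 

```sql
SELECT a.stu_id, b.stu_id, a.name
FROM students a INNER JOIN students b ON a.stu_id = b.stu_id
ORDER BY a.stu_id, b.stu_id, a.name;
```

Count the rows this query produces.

INNER JOIN keeps only pairs where the ON condition holds.
Matching on a.stu_id = b.stu_id. A NULL in a compared column never satisfies the condition.
- a (stu_id=9) pairs with 2 row(s) of b.
- a (stu_id=NULL) has no partner → excluded.
- a (stu_id=7) pairs with 2 row(s) of b.
- a (stu_id=3) pairs with 1 row(s) of b.
- a (stu_id=7) pairs with 2 row(s) of b.
- a (stu_id=4) pairs with 2 row(s) of b.
- a (stu_id=4) pairs with 2 row(s) of b.
- a (stu_id=9) pairs with 2 row(s) of b.
- a (stu_id=1) pairs with 1 row(s) of b.
Total: 14 rows.

14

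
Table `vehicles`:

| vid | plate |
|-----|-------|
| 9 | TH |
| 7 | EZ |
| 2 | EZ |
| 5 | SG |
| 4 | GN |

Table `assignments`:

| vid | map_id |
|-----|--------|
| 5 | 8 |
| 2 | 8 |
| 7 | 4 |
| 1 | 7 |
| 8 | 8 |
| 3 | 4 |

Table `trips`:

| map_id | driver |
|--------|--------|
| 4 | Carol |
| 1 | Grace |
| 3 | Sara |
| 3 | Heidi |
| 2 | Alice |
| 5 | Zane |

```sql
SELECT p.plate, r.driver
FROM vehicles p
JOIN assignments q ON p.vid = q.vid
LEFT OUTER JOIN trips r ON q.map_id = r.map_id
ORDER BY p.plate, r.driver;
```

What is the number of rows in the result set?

Step 1 — p INNER JOIN q on vid → 3 row(s).
Then LEFT JOIN `trips r` on map_id: each of those 3 rows is kept; rows whose q.map_id has no match in r get NULL for r's columns.
Result: 3 row(s).

3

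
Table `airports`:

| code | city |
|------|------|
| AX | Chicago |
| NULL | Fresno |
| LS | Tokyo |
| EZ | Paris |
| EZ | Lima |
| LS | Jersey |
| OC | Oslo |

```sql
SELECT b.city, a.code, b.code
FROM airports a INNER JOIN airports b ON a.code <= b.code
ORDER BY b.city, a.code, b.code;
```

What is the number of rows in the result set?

23

INNER JOIN keeps only pairs where the ON condition holds.
Matching on a.code <= b.code. A NULL in a compared column never satisfies the condition.
- a row (code=AX): matches 6 b row(s) → 6 output row(s).
- a row (code=NULL): no match → dropped.
- a row (code=LS): matches 3 b row(s) → 3 output row(s).
- a row (code=EZ): matches 5 b row(s) → 5 output row(s).
- a row (code=EZ): matches 5 b row(s) → 5 output row(s).
- a row (code=LS): matches 3 b row(s) → 3 output row(s).
- a row (code=OC): matches 1 b row(s) → 1 output row(s).
Total: 23 rows.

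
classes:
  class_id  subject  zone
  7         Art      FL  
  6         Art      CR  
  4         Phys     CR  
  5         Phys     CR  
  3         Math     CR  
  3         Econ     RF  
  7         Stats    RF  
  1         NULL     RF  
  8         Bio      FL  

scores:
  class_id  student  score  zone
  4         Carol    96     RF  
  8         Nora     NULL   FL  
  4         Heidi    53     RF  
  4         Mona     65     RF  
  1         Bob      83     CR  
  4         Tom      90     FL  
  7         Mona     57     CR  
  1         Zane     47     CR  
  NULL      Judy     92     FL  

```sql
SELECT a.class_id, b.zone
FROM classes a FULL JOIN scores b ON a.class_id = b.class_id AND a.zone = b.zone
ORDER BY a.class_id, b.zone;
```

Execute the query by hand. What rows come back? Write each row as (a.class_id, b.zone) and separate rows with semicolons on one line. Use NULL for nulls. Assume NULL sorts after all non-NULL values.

(1, NULL); (3, NULL); (3, NULL); (4, NULL); (5, NULL); (6, NULL); (7, NULL); (7, NULL); (8, FL); (NULL, CR); (NULL, CR); (NULL, CR); (NULL, FL); (NULL, FL); (NULL, RF); (NULL, RF); (NULL, RF)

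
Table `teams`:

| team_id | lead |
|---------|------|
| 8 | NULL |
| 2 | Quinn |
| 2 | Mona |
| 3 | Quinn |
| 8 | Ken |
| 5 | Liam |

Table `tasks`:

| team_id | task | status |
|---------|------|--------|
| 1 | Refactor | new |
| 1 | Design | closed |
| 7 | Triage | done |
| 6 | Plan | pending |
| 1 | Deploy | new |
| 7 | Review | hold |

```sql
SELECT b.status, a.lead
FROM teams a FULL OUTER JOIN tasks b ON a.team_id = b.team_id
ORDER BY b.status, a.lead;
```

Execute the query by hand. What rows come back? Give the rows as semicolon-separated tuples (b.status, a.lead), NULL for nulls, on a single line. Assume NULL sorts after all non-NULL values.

FULL OUTER JOIN keeps every row from both sides; unmatched rows get NULL for the other side's columns.
Matching on a.team_id = b.team_id.
- team_id=8: no b row matches, row kept with b columns NULL.
- team_id=2: no b row matches, row kept with b columns NULL.
- team_id=2: no b row matches, row kept with b columns NULL.
- team_id=3: no b row matches, row kept with b columns NULL.
- team_id=8: no b row matches, row kept with b columns NULL.
- team_id=5: no b row matches, row kept with b columns NULL.
- plus 6 unmatched b row(s), each kept with NULL a columns.

(closed, NULL); (done, NULL); (hold, NULL); (new, NULL); (new, NULL); (pending, NULL); (NULL, Ken); (NULL, Liam); (NULL, Mona); (NULL, Quinn); (NULL, Quinn); (NULL, NULL)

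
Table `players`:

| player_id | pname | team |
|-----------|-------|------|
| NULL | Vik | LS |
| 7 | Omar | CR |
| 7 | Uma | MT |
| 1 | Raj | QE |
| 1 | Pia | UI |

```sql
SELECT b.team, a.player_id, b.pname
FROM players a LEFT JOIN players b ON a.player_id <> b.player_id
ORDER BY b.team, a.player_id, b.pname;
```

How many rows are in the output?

LEFT JOIN keeps every row from `players a`; unmatched rows get NULL for `players b`'s columns.
Matching on a.player_id <> b.player_id. A NULL in a compared column never satisfies the condition.
- a row (player_id=NULL): no match → kept, b columns NULL.
- a row (player_id=7): matches 2 b row(s) → 2 output row(s).
- a row (player_id=7): matches 2 b row(s) → 2 output row(s).
- a row (player_id=1): matches 2 b row(s) → 2 output row(s).
- a row (player_id=1): matches 2 b row(s) → 2 output row(s).
Total: 8 matched + 1 padded = 9 rows.

9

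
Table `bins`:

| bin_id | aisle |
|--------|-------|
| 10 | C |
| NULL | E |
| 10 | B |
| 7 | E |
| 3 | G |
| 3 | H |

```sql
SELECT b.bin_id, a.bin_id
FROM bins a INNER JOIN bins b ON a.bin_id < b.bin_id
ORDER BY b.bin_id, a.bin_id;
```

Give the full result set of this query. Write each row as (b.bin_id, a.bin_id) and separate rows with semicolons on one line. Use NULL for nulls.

INNER JOIN keeps only pairs where the ON condition holds.
Matching on a.bin_id < b.bin_id. A NULL in a compared column never satisfies the condition.
- a[0] bin_id=10 → no match; dropped.
- a[1] bin_id=NULL → no match; dropped.
- a[2] bin_id=10 → no match; dropped.
- a[3] bin_id=7 → 2 match(es) in b → 2 row(s).
- a[4] bin_id=3 → 3 match(es) in b → 3 row(s).
- a[5] bin_id=3 → 3 match(es) in b → 3 row(s).
After projecting and ordering:
b.bin_id | a.bin_id
7 | 3
7 | 3
10 | 3
10 | 3
10 | 3
10 | 3
10 | 7
10 | 7

(7, 3); (7, 3); (10, 3); (10, 3); (10, 3); (10, 3); (10, 7); (10, 7)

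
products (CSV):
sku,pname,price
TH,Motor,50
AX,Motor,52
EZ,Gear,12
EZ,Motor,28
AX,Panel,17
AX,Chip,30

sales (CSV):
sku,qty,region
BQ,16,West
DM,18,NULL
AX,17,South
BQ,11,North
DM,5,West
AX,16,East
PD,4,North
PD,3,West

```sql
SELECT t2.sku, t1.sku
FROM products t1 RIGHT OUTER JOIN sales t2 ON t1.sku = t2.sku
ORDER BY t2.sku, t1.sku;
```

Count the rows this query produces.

12

RIGHT JOIN keeps every row from `sales`; unmatched rows get NULL for `products`'s columns.
Matching on t1.sku = t2.sku.
- t1[0] sku=TH → no match.
- t1[1] sku=AX → 2 match(es) in t2 → 2 row(s).
- t1[2] sku=EZ → no match.
- t1[3] sku=EZ → no match.
- t1[4] sku=AX → 2 match(es) in t2 → 2 row(s).
- t1[5] sku=AX → 2 match(es) in t2 → 2 row(s).
- plus 6 unmatched t2 row(s), each kept with NULL t1 columns.
Total: 6 matched + 6 padded = 12 rows.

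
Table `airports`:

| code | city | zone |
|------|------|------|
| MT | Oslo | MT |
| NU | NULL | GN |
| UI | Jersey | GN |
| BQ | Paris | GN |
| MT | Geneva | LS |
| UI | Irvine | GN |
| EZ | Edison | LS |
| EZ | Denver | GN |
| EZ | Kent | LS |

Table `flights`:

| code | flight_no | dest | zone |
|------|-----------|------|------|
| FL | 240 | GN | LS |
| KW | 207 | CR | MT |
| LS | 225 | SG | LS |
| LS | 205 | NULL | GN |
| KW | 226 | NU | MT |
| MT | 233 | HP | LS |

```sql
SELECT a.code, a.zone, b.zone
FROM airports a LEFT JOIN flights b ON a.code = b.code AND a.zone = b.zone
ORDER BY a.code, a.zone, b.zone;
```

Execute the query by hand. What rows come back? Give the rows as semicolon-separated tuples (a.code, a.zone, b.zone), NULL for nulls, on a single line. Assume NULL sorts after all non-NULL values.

(BQ, GN, NULL); (EZ, GN, NULL); (EZ, LS, NULL); (EZ, LS, NULL); (MT, LS, LS); (MT, MT, NULL); (NU, GN, NULL); (UI, GN, NULL); (UI, GN, NULL)

LEFT JOIN keeps every row from `airports`; unmatched rows get NULL for `flights`'s columns.
Matching on a.code = b.code AND a.zone = b.zone.
Matched pairs: 1; unmatched a rows kept: 8.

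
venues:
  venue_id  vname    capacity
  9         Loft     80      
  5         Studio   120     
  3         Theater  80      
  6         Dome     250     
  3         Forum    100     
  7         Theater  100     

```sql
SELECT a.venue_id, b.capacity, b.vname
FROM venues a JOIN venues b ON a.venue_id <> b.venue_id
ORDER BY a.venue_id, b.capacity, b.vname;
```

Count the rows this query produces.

INNER JOIN keeps only pairs where the ON condition holds.
Matching on a.venue_id <> b.venue_id.
Matched pairs: 28.
Total: 28 rows.

28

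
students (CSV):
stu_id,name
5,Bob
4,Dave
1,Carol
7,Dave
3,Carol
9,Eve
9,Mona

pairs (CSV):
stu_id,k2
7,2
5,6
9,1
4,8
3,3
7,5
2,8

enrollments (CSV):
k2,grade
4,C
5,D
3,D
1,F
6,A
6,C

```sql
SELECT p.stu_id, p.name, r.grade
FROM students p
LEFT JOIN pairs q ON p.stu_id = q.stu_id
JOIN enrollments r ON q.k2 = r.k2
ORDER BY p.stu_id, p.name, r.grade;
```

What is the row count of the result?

Evaluate left to right. First `students p LEFT JOIN pairs q` on stu_id: 8 row(s).
Then INNER JOIN `enrollments r` on k2: keep only rows whose q.k2 appears in r.
Result: 6 row(s).

6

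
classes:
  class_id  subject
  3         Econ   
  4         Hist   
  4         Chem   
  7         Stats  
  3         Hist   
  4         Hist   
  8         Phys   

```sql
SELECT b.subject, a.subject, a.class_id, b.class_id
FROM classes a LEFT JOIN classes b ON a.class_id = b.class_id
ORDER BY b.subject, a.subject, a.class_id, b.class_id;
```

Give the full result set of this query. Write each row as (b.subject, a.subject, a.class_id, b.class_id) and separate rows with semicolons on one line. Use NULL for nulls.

(Chem, Chem, 4, 4); (Chem, Hist, 4, 4); (Chem, Hist, 4, 4); (Econ, Econ, 3, 3); (Econ, Hist, 3, 3); (Hist, Chem, 4, 4); (Hist, Chem, 4, 4); (Hist, Econ, 3, 3); (Hist, Hist, 3, 3); (Hist, Hist, 4, 4); (Hist, Hist, 4, 4); (Hist, Hist, 4, 4); (Hist, Hist, 4, 4); (Phys, Phys, 8, 8); (Stats, Stats, 7, 7)

LEFT JOIN keeps every row from `classes a`; unmatched rows get NULL for `classes b`'s columns.
Matching on a.class_id = b.class_id.
- a (class_id=3) pairs with 2 row(s) of b.
- a (class_id=4) pairs with 3 row(s) of b.
- a (class_id=4) pairs with 3 row(s) of b.
- a (class_id=7) pairs with 1 row(s) of b.
- a (class_id=3) pairs with 2 row(s) of b.
- a (class_id=4) pairs with 3 row(s) of b.
- a (class_id=8) pairs with 1 row(s) of b.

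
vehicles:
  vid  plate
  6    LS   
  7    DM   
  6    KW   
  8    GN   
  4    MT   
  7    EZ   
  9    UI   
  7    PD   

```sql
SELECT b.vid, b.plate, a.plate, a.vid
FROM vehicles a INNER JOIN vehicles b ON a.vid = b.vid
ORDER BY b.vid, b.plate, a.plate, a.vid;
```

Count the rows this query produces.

16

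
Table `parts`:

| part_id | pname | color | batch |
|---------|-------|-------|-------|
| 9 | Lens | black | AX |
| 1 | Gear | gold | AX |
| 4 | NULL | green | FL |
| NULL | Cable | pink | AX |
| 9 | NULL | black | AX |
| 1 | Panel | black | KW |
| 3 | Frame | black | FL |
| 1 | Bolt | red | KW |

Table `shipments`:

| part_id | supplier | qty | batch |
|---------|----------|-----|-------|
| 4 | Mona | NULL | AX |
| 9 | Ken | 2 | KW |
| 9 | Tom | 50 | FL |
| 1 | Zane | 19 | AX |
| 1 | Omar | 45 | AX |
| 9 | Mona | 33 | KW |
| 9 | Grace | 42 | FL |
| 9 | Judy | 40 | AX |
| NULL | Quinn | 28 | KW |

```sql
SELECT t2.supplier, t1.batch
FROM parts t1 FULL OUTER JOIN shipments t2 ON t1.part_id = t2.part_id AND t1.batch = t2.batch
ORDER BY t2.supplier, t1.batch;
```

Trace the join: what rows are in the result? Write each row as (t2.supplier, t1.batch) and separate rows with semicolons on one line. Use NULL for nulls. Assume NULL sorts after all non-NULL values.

FULL OUTER JOIN keeps every row from both sides; unmatched rows get NULL for the other side's columns.
Matching on t1.part_id = t2.part_id AND t1.batch = t2.batch. A NULL in a compared column never satisfies the condition.
- t1 row (part_id=9, batch=AX): matches 1 t2 row(s) → 1 output row(s).
- t1 row (part_id=1, batch=AX): matches 2 t2 row(s) → 2 output row(s).
- t1 row (part_id=4, batch=FL): no match → kept, t2 columns NULL.
- t1 row (part_id=NULL, batch=AX): no match → kept, t2 columns NULL.
- t1 row (part_id=9, batch=AX): matches 1 t2 row(s) → 1 output row(s).
- t1 row (part_id=1, batch=KW): no match → kept, t2 columns NULL.
- t1 row (part_id=3, batch=FL): no match → kept, t2 columns NULL.
- t1 row (part_id=1, batch=KW): no match → kept, t2 columns NULL.
- 6 t2 row(s) had no t1 match → kept, t1 columns NULL.

(Grace, NULL); (Judy, AX); (Judy, AX); (Ken, NULL); (Mona, NULL); (Mona, NULL); (Omar, AX); (Quinn, NULL); (Tom, NULL); (Zane, AX); (NULL, AX); (NULL, FL); (NULL, FL); (NULL, KW); (NULL, KW)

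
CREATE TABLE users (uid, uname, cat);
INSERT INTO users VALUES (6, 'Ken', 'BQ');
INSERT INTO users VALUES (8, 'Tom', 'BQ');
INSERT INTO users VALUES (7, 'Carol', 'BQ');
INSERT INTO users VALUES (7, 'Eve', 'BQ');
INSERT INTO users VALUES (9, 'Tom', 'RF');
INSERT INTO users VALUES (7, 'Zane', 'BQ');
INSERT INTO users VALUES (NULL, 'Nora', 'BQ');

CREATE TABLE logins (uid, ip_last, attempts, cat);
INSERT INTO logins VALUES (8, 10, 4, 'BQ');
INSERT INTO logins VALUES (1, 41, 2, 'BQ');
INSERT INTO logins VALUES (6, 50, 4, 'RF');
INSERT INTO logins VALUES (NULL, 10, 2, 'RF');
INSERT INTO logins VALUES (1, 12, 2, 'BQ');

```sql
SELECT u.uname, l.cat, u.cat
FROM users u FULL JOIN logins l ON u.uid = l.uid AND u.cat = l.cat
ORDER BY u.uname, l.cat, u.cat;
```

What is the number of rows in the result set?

11

FULL OUTER JOIN keeps every row from both sides; unmatched rows get NULL for the other side's columns.
Matching on u.uid = l.uid AND u.cat = l.cat. A NULL in a compared column never satisfies the condition.
- u[0] uid=6, cat=BQ → no match; kept with NULLs on the l side.
- u[1] uid=8, cat=BQ → 1 match(es) in l → 1 row(s).
- u[2] uid=7, cat=BQ → no match; kept with NULLs on the l side.
- u[3] uid=7, cat=BQ → no match; kept with NULLs on the l side.
- u[4] uid=9, cat=RF → no match; kept with NULLs on the l side.
- u[5] uid=7, cat=BQ → no match; kept with NULLs on the l side.
- u[6] uid=NULL, cat=BQ → no match; kept with NULLs on the l side.
- 4 l row(s) had no u match → kept, u columns NULL.
Total: 1 matched + 10 padded = 11 rows.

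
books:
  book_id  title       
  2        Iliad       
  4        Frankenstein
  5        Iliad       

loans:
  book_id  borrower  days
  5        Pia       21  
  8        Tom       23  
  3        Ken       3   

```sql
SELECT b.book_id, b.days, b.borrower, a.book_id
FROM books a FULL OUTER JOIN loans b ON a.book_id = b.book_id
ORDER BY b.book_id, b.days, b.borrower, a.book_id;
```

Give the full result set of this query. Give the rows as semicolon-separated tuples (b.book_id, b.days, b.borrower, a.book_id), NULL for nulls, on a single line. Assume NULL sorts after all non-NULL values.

FULL OUTER JOIN keeps every row from both sides; unmatched rows get NULL for the other side's columns.
Matching on a.book_id = b.book_id.
Matched pairs: 1; unmatched a rows kept: 2; unmatched b rows kept: 2.

(3, 3, Ken, NULL); (5, 21, Pia, 5); (8, 23, Tom, NULL); (NULL, NULL, NULL, 2); (NULL, NULL, NULL, 4)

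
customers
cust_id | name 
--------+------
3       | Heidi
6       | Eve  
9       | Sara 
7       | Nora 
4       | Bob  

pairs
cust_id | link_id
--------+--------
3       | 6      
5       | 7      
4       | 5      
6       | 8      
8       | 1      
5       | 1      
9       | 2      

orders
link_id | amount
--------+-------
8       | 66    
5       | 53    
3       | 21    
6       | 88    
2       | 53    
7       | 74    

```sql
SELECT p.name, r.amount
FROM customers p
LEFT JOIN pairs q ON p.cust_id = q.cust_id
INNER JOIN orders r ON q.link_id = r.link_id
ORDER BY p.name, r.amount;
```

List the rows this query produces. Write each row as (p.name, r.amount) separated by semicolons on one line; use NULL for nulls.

(Bob, 53); (Eve, 66); (Heidi, 88); (Sara, 53)

Evaluate left to right. First `customers p LEFT JOIN pairs q` on cust_id: 5 row(s).
Then INNER JOIN `orders r` on link_id: keep only rows whose q.link_id appears in r.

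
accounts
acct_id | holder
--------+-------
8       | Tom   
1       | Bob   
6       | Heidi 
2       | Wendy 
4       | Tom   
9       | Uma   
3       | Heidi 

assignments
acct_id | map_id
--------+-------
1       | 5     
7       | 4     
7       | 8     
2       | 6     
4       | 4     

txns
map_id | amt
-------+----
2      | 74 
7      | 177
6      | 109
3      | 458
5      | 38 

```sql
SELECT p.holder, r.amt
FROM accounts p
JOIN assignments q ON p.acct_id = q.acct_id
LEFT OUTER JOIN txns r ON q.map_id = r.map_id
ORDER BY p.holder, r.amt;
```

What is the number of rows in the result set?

3

Joins associate left-to-right: accounts INNER JOIN assignments on acct_id gives 3 intermediate row(s).
Then LEFT JOIN `txns r` on map_id: each of those 3 rows is kept; rows whose q.map_id has no match in r get NULL for r's columns.
Result: 3 row(s).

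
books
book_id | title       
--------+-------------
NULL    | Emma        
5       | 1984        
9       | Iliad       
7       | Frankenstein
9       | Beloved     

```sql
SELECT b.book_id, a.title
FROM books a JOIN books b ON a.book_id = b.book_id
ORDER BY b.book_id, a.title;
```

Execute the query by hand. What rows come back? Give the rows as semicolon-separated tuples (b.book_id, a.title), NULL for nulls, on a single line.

(5, 1984); (7, Frankenstein); (9, Beloved); (9, Beloved); (9, Iliad); (9, Iliad)

INNER JOIN keeps only pairs where the ON condition holds.
Matching on a.book_id = b.book_id. A NULL in a compared column never satisfies the condition.
Matched pairs: 6.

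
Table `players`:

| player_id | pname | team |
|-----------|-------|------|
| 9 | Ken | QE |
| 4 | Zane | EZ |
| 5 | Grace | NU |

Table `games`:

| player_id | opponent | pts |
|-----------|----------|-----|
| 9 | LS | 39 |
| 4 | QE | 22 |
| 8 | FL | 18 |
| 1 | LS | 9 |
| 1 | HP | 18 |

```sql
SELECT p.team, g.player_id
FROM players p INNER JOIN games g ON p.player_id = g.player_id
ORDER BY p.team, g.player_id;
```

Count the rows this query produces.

INNER JOIN keeps only pairs where the ON condition holds.
Matching on p.player_id = g.player_id.
Matched pairs: 2.
Total: 2 rows.

2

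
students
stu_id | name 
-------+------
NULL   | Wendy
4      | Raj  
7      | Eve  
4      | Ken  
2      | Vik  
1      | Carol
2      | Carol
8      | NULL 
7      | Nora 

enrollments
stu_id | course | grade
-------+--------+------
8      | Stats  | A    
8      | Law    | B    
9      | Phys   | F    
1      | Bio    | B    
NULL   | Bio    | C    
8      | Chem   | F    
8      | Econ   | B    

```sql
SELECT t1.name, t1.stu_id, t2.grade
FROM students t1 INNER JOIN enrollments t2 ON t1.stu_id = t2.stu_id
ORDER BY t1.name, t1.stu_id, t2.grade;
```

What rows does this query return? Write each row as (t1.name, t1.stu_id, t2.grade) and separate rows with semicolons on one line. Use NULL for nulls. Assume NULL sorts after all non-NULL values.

INNER JOIN keeps only pairs where the ON condition holds.
Matching on t1.stu_id = t2.stu_id. A NULL in a compared column never satisfies the condition.
- stu_id=NULL: no matching t2 row, dropped.
- stu_id=4: no matching t2 row, dropped.
- stu_id=7: no matching t2 row, dropped.
- stu_id=4: no matching t2 row, dropped.
- stu_id=2: no matching t2 row, dropped.
- stu_id=1: 1 matching t2 row(s), so 1 row(s) emitted.
- stu_id=2: no matching t2 row, dropped.
- stu_id=8: 4 matching t2 row(s), so 4 row(s) emitted.
- stu_id=7: no matching t2 row, dropped.
After projecting and ordering:
t1.name | t1.stu_id | t2.grade
Carol | 1 | B
NULL | 8 | A
NULL | 8 | B
NULL | 8 | B
NULL | 8 | F

(Carol, 1, B); (NULL, 8, A); (NULL, 8, B); (NULL, 8, B); (NULL, 8, F)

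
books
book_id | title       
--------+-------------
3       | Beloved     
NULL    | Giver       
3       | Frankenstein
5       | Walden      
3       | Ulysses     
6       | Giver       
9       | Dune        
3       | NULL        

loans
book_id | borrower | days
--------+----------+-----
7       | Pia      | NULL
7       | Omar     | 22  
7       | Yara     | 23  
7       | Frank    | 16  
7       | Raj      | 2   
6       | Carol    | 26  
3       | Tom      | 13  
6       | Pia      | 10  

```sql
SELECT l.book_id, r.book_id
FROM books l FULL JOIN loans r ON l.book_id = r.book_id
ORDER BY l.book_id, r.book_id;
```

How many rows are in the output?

FULL OUTER JOIN keeps every row from both sides; unmatched rows get NULL for the other side's columns.
Matching on l.book_id = r.book_id. A NULL in a compared column never satisfies the condition.
- book_id=3: 1 matching r row(s), so 1 row(s) emitted.
- book_id=NULL: no r row matches, row kept with r columns NULL.
- book_id=3: 1 matching r row(s), so 1 row(s) emitted.
- book_id=5: no r row matches, row kept with r columns NULL.
- book_id=3: 1 matching r row(s), so 1 row(s) emitted.
- book_id=6: 2 matching r row(s), so 2 row(s) emitted.
- book_id=9: no r row matches, row kept with r columns NULL.
- book_id=3: 1 matching r row(s), so 1 row(s) emitted.
- plus 5 unmatched r row(s), each kept with NULL l columns.
Total: 6 matched + 8 padded = 14 rows.

14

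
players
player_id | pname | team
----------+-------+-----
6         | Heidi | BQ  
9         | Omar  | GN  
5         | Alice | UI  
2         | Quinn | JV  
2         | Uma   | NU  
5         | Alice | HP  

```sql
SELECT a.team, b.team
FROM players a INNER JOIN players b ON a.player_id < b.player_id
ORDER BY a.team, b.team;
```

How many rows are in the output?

13

INNER JOIN keeps only pairs where the ON condition holds.
Matching on a.player_id < b.player_id.
- player_id=6: 1 matching b row(s), so 1 row(s) emitted.
- player_id=9: no matching b row, dropped.
- player_id=5: 2 matching b row(s), so 2 row(s) emitted.
- player_id=2: 4 matching b row(s), so 4 row(s) emitted.
- player_id=2: 4 matching b row(s), so 4 row(s) emitted.
- player_id=5: 2 matching b row(s), so 2 row(s) emitted.
Total: 13 rows.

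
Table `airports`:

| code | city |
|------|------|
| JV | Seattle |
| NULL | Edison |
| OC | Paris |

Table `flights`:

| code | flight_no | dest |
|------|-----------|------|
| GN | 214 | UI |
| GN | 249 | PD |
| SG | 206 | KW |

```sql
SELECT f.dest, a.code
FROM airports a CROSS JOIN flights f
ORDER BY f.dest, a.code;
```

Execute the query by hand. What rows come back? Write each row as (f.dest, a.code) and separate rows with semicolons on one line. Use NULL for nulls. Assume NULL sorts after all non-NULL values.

(KW, JV); (KW, OC); (KW, NULL); (PD, JV); (PD, OC); (PD, NULL); (UI, JV); (UI, OC); (UI, NULL)

CROSS JOIN pairs every row of `airports` with every row of `flights`: 3 × 3 = 9 rows.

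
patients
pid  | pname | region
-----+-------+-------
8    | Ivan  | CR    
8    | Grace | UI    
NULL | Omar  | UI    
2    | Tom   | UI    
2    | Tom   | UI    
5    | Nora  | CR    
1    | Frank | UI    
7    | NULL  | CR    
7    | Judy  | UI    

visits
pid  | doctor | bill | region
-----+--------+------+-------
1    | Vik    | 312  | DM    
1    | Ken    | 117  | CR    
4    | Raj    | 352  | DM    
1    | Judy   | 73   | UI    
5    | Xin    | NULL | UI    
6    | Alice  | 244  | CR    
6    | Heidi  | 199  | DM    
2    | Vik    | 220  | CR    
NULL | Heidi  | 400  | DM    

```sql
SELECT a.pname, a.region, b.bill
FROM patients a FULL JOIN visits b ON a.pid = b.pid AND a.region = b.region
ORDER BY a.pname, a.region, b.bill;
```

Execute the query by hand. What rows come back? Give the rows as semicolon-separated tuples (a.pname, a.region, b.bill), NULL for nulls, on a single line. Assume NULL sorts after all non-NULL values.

(Frank, UI, 73); (Grace, UI, NULL); (Ivan, CR, NULL); (Judy, UI, NULL); (Nora, CR, NULL); (Omar, UI, NULL); (Tom, UI, NULL); (Tom, UI, NULL); (NULL, CR, NULL); (NULL, NULL, 117); (NULL, NULL, 199); (NULL, NULL, 220); (NULL, NULL, 244); (NULL, NULL, 312); (NULL, NULL, 352); (NULL, NULL, 400); (NULL, NULL, NULL)

FULL OUTER JOIN keeps every row from both sides; unmatched rows get NULL for the other side's columns.
Matching on a.pid = b.pid AND a.region = b.region. A NULL in a compared column never satisfies the condition.
Matched pairs: 1; unmatched a rows kept: 8; unmatched b rows kept: 8.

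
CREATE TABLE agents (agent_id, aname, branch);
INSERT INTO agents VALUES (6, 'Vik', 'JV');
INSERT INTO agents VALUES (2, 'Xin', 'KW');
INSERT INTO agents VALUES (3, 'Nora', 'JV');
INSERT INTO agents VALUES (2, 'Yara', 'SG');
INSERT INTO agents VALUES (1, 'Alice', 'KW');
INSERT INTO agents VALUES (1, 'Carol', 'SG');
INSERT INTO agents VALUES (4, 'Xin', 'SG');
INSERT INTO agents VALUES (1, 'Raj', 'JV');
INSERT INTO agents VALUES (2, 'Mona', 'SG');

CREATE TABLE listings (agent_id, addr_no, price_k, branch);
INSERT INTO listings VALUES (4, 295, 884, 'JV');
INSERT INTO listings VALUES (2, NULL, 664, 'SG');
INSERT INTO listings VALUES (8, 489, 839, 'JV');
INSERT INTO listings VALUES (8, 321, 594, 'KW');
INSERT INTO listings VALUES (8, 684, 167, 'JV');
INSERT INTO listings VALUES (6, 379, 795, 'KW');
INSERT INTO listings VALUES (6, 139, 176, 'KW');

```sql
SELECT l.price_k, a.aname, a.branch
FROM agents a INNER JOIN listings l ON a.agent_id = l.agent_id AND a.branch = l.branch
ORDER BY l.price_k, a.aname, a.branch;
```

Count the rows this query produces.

INNER JOIN keeps only pairs where the ON condition holds.
Matching on a.agent_id = l.agent_id AND a.branch = l.branch.
Matched pairs: 2.
Total: 2 rows.

2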